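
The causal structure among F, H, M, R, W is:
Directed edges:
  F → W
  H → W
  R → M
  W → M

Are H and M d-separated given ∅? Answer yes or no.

Bayes-Ball from H | ∅ reaches {M,W}.
M ∈ reach(H|∅) ⇒ H ⊥̸ M | ∅.

No — H and M are d-connected given ∅.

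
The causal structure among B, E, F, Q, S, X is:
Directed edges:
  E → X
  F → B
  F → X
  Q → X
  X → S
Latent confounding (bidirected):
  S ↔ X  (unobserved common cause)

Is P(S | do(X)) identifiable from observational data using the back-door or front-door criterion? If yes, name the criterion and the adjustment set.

P(S|do(X)): not identifiable (no BD/FD set).

desc(X)\{X}={S}; candidates ⊆ {B,E,F,Q}.
X↔S: latent back-door arc(s) into X.
size 0: {}; under {} X still reaches {B,E,F,Q,S} ∋ S.
size 1: {B}, {E}, {F} …(+1); under {B} X still reaches {E,F,Q,S} ∋ S.
size 2: {B,E}, {B,F}, {B,Q} …(+3); under {B,E} X still reaches {F,Q,S} ∋ S.
X↔S cannot be blocked by any observed set — no back-door set.
No mediator lies on a directed X→…→S path.
Neither criterion identifies P(S|do(X)) in this graph.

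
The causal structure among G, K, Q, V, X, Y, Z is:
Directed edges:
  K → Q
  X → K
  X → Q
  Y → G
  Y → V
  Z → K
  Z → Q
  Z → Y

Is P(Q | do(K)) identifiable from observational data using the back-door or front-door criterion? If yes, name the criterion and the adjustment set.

desc(K)\{K}={Q}; candidates ⊆ {G,V,X,Y,Z}.
size 0: {}; under {} K still reaches {G,Q,V,X,Y,Z} ∋ Q.
size 1: {G}, {V}, {X} …(+2); under {G} K still reaches {Q,V,X,Y,Z} ∋ Q.
{X,Z}: K⊥Q given {X,Z} in G with K→· removed — back-door holds.
P(Q|do(K)) = Σ_{X,Z} P(Q|K,X,Z)·P(X,Z).

P(Q|do(K)): backdoor, adjust for {X, Z}.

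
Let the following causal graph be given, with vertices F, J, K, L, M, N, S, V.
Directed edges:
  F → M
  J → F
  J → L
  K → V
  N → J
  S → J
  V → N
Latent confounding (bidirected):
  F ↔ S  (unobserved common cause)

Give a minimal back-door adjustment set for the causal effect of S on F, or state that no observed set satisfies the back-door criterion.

desc(S)\{S}={F,J,L,M}; candidates ⊆ {K,N,V}.
S↔F: latent back-door arc(s) into S.
size 0: {}; under {} S still reaches {F,M} ∋ F.
size 1: {K}, {N}, {V}; under {K} S still reaches {F,M} ∋ F.
size 2: {K,N}, {K,V}, {N,V}; under {K,N} S still reaches {F,M} ∋ F.
S↔F cannot be blocked by any observed set — no back-door set.

S→F: no observed back-door set.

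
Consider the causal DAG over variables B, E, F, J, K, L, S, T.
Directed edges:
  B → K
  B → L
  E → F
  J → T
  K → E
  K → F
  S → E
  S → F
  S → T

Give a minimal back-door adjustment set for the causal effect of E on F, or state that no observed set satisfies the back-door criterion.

desc(E)\{E}={F}; candidates ⊆ {B,J,K,L,S,T}.
size 0: {}; under {} E still reaches {B,F,K,L,S,T} ∋ F.
size 1: {B}, {J}, {K} …(+3); under {B} E still reaches {F,K,S,T} ∋ F.
{K,S}: E⊥F given {K,S} in G with E→· removed — back-door holds.

E→F: minimal back-door set {K, S}.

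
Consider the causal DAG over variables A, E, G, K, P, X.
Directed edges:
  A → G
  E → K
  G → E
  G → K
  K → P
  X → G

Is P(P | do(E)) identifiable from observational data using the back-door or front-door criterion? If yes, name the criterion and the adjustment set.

P(P|do(E)): backdoor, adjust for {G}.

desc(E)\{E}={K,P}; candidates ⊆ {A,G,X}.
size 0: {}; under {} E still reaches {A,G,K,P,X} ∋ P.
{G}: E⊥P given {G} in G with E→· removed — back-door holds.
P(P|do(E)) = Σ_{G} P(P|E,G)·P(G).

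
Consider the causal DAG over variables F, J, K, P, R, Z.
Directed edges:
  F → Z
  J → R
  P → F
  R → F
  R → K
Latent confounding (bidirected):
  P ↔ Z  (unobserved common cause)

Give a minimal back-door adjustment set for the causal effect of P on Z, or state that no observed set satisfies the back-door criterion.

desc(P)\{P}={F,Z}; candidates ⊆ {J,K,R}.
P↔Z: latent back-door arc(s) into P.
size 0: {}; under {} P still reaches {Z} ∋ Z.
size 1: {J}, {K}, {R}; under {J} P still reaches {Z} ∋ Z.
size 2: {J,K}, {J,R}, {K,R}; under {J,K} P still reaches {Z} ∋ Z.
P↔Z cannot be blocked by any observed set — no back-door set.

P→Z: no observed back-door set.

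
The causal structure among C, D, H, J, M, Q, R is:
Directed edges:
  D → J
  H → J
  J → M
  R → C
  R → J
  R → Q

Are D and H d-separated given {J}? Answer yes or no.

Bayes-Ball from D | {J} reaches {C,H,Q,R}.
H ∈ reach(D|{J}) ⇒ D ⊥̸ H | {J}.

No — D and H are d-connected given {J}.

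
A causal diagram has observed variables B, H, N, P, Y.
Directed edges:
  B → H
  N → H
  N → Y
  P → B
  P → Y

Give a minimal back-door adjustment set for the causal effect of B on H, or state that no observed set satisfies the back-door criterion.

B→H: minimal back-door set ∅.

desc(B)\{B}={H}; candidates ⊆ {N,P,Y}.
∅: B⊥H given ∅ in G with B→· removed — back-door holds.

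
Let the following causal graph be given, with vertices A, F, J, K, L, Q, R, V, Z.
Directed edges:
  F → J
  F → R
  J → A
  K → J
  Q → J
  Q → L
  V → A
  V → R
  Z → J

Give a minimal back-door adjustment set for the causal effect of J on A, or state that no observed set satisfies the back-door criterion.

J→A: minimal back-door set ∅.

desc(J)\{J}={A}; candidates ⊆ {F,K,L,Q,R,V,Z}.
∅: J⊥A given ∅ in G with J→· removed — back-door holds.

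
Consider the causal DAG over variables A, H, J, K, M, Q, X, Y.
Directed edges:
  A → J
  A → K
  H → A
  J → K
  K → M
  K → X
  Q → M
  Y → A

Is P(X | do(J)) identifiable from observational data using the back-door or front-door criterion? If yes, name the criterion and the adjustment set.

desc(J)\{J}={K,M,X}; candidates ⊆ {A,H,Q,Y}.
size 0: {}; under {} J still reaches {A,H,K,M,X,Y} ∋ X.
{A}: J⊥X given {A} in G with J→· removed — back-door holds.
P(X|do(J)) = Σ_{A} P(X|J,A)·P(A).

P(X|do(J)): backdoor, adjust for {A}.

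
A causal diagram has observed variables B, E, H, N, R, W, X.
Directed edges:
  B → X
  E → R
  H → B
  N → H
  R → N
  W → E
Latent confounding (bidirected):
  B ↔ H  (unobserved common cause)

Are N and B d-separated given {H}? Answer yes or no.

No — N and B are d-connected given {H}.

Bayes-Ball from N | {H} reaches {B,E,R,W,X}.
B ∈ reach(N|{H}) ⇒ N ⊥̸ B | {H}.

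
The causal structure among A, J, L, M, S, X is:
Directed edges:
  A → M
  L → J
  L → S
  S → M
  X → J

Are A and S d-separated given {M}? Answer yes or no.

No — A and S are d-connected given {M}.

Bayes-Ball from A | {M} reaches {J,L,S}.
S ∈ reach(A|{M}) ⇒ A ⊥̸ S | {M}.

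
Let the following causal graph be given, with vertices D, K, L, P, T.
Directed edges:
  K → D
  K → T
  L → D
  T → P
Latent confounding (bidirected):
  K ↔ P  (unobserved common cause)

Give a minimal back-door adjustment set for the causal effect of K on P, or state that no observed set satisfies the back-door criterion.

desc(K)\{K}={D,P,T}; candidates ⊆ {L}.
K↔P: latent back-door arc(s) into K.
size 0: {}; under {} K still reaches {P} ∋ P.
size 1: {L}; under {L} K still reaches {P} ∋ P.
K↔P cannot be blocked by any observed set — no back-door set.

K→P: no observed back-door set.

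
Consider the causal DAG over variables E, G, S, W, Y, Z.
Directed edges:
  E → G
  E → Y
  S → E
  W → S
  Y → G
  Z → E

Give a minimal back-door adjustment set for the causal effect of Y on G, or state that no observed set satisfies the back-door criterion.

Y→G: minimal back-door set {E}.

desc(Y)\{Y}={G}; candidates ⊆ {E,S,W,Z}.
size 0: {}; under {} Y still reaches {E,G,S,W,Z} ∋ G.
{E}: Y⊥G given {E} in G with Y→· removed — back-door holds.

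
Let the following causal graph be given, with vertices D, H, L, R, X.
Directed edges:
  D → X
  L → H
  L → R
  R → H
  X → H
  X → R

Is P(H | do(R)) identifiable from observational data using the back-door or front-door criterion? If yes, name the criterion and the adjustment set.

desc(R)\{R}={H}; candidates ⊆ {D,L,X}.
size 0: {}; under {} R still reaches {D,H,L,X} ∋ H.
size 1: {D}, {L}, {X}; under {D} R still reaches {H,L,X} ∋ H.
{L,X}: R⊥H given {L,X} in G with R→· removed — back-door holds.
P(H|do(R)) = Σ_{L,X} P(H|R,L,X)·P(L,X).

P(H|do(R)): backdoor, adjust for {L, X}.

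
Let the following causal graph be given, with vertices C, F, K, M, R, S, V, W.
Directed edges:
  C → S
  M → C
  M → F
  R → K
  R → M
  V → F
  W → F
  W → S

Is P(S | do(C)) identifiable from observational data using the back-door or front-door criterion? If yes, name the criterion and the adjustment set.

desc(C)\{C}={S}; candidates ⊆ {F,K,M,R,V,W}.
∅: C⊥S given ∅ in G with C→· removed — back-door holds.
P(S|do(C)) = P(S|C) — no adjustment needed.

P(S|do(C)): backdoor, adjust for ∅.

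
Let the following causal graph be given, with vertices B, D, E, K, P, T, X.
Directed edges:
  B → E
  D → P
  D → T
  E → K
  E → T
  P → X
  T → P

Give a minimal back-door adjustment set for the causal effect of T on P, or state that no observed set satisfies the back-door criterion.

T→P: minimal back-door set {D}.

desc(T)\{T}={P,X}; candidates ⊆ {B,D,E,K}.
size 0: {}; under {} T still reaches {B,D,E,K,P,X} ∋ P.
{D}: T⊥P given {D} in G with T→· removed — back-door holds.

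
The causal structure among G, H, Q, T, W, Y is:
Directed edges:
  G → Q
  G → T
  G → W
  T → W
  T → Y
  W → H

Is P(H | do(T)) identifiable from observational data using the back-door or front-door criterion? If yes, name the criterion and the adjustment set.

P(H|do(T)): backdoor, adjust for {G}.

desc(T)\{T}={H,W,Y}; candidates ⊆ {G,Q}.
size 0: {}; under {} T still reaches {G,H,Q,W} ∋ H.
{G}: T⊥H given {G} in G with T→· removed — back-door holds.
P(H|do(T)) = Σ_{G} P(H|T,G)·P(G).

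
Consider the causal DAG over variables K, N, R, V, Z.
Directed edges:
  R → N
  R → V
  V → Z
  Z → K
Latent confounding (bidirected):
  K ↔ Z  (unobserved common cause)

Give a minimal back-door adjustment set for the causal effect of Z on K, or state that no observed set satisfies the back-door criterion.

Z→K: no observed back-door set.

desc(Z)\{Z}={K}; candidates ⊆ {N,R,V}.
Z↔K: latent back-door arc(s) into Z.
size 0: {}; under {} Z still reaches {K,N,R,V} ∋ K.
size 1: {N}, {R}, {V}; under {N} Z still reaches {K,R,V} ∋ K.
size 2: {N,R}, {N,V}, {R,V}; under {N,R} Z still reaches {K,V} ∋ K.
Z↔K cannot be blocked by any observed set — no back-door set.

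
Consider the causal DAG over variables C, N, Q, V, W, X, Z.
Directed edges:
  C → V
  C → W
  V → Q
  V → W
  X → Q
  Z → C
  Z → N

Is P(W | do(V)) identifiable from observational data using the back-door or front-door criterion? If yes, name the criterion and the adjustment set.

P(W|do(V)): backdoor, adjust for {C}.

desc(V)\{V}={Q,W}; candidates ⊆ {C,N,X,Z}.
size 0: {}; under {} V still reaches {C,N,W,Z} ∋ W.
{C}: V⊥W given {C} in G with V→· removed — back-door holds.
P(W|do(V)) = Σ_{C} P(W|V,C)·P(C).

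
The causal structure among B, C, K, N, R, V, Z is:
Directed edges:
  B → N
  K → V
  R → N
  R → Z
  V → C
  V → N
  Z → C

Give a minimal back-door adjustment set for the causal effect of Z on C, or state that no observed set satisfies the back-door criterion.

Z→C: minimal back-door set ∅.

desc(Z)\{Z}={C}; candidates ⊆ {B,K,N,R,V}.
∅: Z⊥C given ∅ in G with Z→· removed — back-door holds.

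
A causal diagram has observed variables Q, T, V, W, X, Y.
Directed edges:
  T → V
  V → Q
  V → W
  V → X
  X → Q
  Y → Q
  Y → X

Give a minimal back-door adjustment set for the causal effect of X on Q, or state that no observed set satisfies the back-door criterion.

desc(X)\{X}={Q}; candidates ⊆ {T,V,W,Y}.
size 0: {}; under {} X still reaches {Q,T,V,W,Y} ∋ Q.
size 1: {T}, {V}, {W} …(+1); under {T} X still reaches {Q,V,W,Y} ∋ Q.
{V,Y}: X⊥Q given {V,Y} in G with X→· removed — back-door holds.

X→Q: minimal back-door set {V, Y}.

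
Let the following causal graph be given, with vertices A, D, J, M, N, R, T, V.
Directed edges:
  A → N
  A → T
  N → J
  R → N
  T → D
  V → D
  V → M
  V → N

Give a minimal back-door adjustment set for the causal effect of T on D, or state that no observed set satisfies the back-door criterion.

desc(T)\{T}={D}; candidates ⊆ {A,J,M,N,R,V}.
∅: T⊥D given ∅ in G with T→· removed — back-door holds.

T→D: minimal back-door set ∅.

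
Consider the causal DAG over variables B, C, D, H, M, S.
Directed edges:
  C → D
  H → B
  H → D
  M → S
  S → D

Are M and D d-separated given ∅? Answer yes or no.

No — M and D are d-connected given ∅.

Bayes-Ball from M | ∅ reaches {D,S}.
D ∈ reach(M|∅) ⇒ M ⊥̸ D | ∅.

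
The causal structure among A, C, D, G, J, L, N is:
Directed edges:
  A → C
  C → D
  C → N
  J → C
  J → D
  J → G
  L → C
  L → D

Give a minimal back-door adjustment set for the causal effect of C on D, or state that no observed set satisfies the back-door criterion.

C→D: minimal back-door set {J, L}.

desc(C)\{C}={D,N}; candidates ⊆ {A,G,J,L}.
size 0: {}; under {} C still reaches {A,D,G,J,L} ∋ D.
size 1: {A}, {G}, {J} …(+1); under {A} C still reaches {D,G,J,L} ∋ D.
{J,L}: C⊥D given {J,L} in G with C→· removed — back-door holds.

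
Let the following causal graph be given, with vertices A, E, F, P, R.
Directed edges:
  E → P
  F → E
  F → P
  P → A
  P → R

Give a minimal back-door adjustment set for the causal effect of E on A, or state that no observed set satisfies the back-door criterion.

E→A: minimal back-door set {F}.

desc(E)\{E}={A,P,R}; candidates ⊆ {F}.
size 0: {}; under {} E still reaches {A,F,P,R} ∋ A.
{F}: E⊥A given {F} in G with E→· removed — back-door holds.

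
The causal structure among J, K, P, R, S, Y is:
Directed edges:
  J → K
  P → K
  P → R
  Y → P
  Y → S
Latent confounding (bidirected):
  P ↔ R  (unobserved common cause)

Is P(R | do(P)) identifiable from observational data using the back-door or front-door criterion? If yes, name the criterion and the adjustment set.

desc(P)\{P}={K,R}; candidates ⊆ {J,S,Y}.
P↔R: latent back-door arc(s) into P.
size 0: {}; under {} P still reaches {R,S,Y} ∋ R.
size 1: {J}, {S}, {Y}; under {J} P still reaches {R,S,Y} ∋ R.
size 2: {J,S}, {J,Y}, {S,Y}; under {J,S} P still reaches {R,Y} ∋ R.
P↔R cannot be blocked by any observed set — no back-door set.
No mediator lies on a directed P→…→R path.
Neither criterion identifies P(R|do(P)) in this graph.

P(R|do(P)): not identifiable (no BD/FD set).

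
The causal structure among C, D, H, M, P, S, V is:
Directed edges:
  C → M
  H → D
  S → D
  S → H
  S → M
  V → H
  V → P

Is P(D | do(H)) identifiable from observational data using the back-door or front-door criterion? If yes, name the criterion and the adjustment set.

P(D|do(H)): backdoor, adjust for {S}.

desc(H)\{H}={D}; candidates ⊆ {C,M,P,S,V}.
size 0: {}; under {} H still reaches {D,M,P,S,V} ∋ D.
{S}: H⊥D given {S} in G with H→· removed — back-door holds.
P(D|do(H)) = Σ_{S} P(D|H,S)·P(S).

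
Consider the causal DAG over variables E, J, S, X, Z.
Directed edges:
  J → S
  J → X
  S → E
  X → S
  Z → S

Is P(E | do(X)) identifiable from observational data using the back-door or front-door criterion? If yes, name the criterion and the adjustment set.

desc(X)\{X}={E,S}; candidates ⊆ {J,Z}.
size 0: {}; under {} X still reaches {E,J,S} ∋ E.
{J}: X⊥E given {J} in G with X→· removed — back-door holds.
P(E|do(X)) = Σ_{J} P(E|X,J)·P(J).

P(E|do(X)): backdoor, adjust for {J}.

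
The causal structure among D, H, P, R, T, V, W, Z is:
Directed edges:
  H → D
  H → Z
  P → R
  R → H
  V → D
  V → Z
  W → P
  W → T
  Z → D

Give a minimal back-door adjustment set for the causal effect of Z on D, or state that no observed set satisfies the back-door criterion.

desc(Z)\{Z}={D}; candidates ⊆ {H,P,R,T,V,W}.
size 0: {}; under {} Z still reaches {D,H,P,R,T,V,W} ∋ D.
size 1: {H}, {P}, {R} …(+3); under {H} Z still reaches {D,V} ∋ D.
{H,V}: Z⊥D given {H,V} in G with Z→· removed — back-door holds.

Z→D: minimal back-door set {H, V}.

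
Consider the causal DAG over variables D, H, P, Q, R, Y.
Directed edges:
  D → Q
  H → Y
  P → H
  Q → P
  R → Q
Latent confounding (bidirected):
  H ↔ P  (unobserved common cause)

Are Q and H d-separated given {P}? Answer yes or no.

No — Q and H are d-connected given {P}.

Bayes-Ball from Q | {P} reaches {D,H,R,Y}.
H ∈ reach(Q|{P}) ⇒ Q ⊥̸ H | {P}.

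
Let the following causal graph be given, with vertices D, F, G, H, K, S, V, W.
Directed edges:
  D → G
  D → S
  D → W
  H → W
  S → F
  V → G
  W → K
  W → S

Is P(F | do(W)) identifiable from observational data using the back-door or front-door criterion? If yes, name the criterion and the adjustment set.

desc(W)\{W}={F,K,S}; candidates ⊆ {D,G,H,V}.
size 0: {}; under {} W still reaches {D,F,G,H,S} ∋ F.
{D}: W⊥F given {D} in G with W→· removed — back-door holds.
P(F|do(W)) = Σ_{D} P(F|W,D)·P(D).

P(F|do(W)): backdoor, adjust for {D}.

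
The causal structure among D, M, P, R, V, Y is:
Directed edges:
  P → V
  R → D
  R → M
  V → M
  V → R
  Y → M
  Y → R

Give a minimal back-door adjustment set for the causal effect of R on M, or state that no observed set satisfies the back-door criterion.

desc(R)\{R}={D,M}; candidates ⊆ {P,V,Y}.
size 0: {}; under {} R still reaches {M,P,V,Y} ∋ M.
size 1: {P}, {V}, {Y}; under {P} R still reaches {M,V,Y} ∋ M.
{V,Y}: R⊥M given {V,Y} in G with R→· removed — back-door holds.

R→M: minimal back-door set {V, Y}.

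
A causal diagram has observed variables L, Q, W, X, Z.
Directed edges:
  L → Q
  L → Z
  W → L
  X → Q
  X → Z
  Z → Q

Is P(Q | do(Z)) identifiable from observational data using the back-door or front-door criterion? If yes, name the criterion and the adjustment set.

desc(Z)\{Z}={Q}; candidates ⊆ {L,W,X}.
size 0: {}; under {} Z still reaches {L,Q,W,X} ∋ Q.
size 1: {L}, {W}, {X}; under {L} Z still reaches {Q,X} ∋ Q.
{L,X}: Z⊥Q given {L,X} in G with Z→· removed — back-door holds.
P(Q|do(Z)) = Σ_{L,X} P(Q|Z,L,X)·P(L,X).

P(Q|do(Z)): backdoor, adjust for {L, X}.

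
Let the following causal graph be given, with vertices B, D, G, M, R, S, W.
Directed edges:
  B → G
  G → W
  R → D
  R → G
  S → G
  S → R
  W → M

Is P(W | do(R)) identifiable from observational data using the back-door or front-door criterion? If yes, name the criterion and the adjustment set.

desc(R)\{R}={D,G,M,W}; candidates ⊆ {B,S}.
size 0: {}; under {} R still reaches {G,M,S,W} ∋ W.
{S}: R⊥W given {S} in G with R→· removed — back-door holds.
P(W|do(R)) = Σ_{S} P(W|R,S)·P(S).

P(W|do(R)): backdoor, adjust for {S}.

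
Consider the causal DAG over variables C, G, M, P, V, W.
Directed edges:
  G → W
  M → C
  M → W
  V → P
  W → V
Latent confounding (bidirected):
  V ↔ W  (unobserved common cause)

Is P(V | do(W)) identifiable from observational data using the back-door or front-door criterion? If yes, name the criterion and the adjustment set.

P(V|do(W)): not identifiable (no BD/FD set).

desc(W)\{W}={P,V}; candidates ⊆ {C,G,M}.
W↔V: latent back-door arc(s) into W.
size 0: {}; under {} W still reaches {C,G,M,P,V} ∋ V.
size 1: {C}, {G}, {M}; under {C} W still reaches {G,M,P,V} ∋ V.
size 2: {C,G}, {C,M}, {G,M}; under {C,G} W still reaches {M,P,V} ∋ V.
W↔V cannot be blocked by any observed set — no back-door set.
No mediator lies on a directed W→…→V path.
Neither criterion identifies P(V|do(W)) in this graph.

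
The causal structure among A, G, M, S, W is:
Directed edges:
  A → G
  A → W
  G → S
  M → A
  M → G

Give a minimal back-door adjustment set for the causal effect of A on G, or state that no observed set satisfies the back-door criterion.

A→G: minimal back-door set {M}.

desc(A)\{A}={G,S,W}; candidates ⊆ {M}.
size 0: {}; under {} A still reaches {G,M,S} ∋ G.
{M}: A⊥G given {M} in G with A→· removed — back-door holds.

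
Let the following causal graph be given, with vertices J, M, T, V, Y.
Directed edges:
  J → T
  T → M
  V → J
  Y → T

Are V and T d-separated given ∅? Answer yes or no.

No — V and T are d-connected given ∅.

Bayes-Ball from V | ∅ reaches {J,M,T}.
T ∈ reach(V|∅) ⇒ V ⊥̸ T | ∅.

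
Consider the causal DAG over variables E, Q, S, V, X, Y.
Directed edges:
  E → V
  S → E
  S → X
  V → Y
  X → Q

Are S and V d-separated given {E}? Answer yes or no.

Yes — S ⊥ V | {E}.

Bayes-Ball from S | {E} reaches {Q,X}.
V ∉ reach(S|{E}) ⇒ S ⊥ V | {E}.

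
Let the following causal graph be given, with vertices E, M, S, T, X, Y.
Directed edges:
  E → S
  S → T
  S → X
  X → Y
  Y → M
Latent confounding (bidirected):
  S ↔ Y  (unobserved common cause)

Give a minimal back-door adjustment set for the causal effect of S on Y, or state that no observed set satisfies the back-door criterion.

S→Y: no observed back-door set.

desc(S)\{S}={M,T,X,Y}; candidates ⊆ {E}.
S↔Y: latent back-door arc(s) into S.
size 0: {}; under {} S still reaches {E,M,Y} ∋ Y.
size 1: {E}; under {E} S still reaches {M,Y} ∋ Y.
S↔Y cannot be blocked by any observed set — no back-door set.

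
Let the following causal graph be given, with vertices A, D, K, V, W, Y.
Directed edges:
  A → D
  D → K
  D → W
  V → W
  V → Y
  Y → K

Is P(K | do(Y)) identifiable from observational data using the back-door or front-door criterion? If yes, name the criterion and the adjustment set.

desc(Y)\{Y}={K}; candidates ⊆ {A,D,V,W}.
∅: Y⊥K given ∅ in G with Y→· removed — back-door holds.
P(K|do(Y)) = P(K|Y) — no adjustment needed.

P(K|do(Y)): backdoor, adjust for ∅.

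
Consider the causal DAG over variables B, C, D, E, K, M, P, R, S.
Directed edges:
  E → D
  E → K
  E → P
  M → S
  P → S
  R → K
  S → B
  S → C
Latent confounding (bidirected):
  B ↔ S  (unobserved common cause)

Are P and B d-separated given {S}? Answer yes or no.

No — P and B are d-connected given {S}.

Bayes-Ball from P | {S} reaches {B,D,E,K,M}.
B ∈ reach(P|{S}) ⇒ P ⊥̸ B | {S}.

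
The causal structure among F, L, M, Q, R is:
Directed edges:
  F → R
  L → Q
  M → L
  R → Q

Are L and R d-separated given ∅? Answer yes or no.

Bayes-Ball from L | ∅ reaches {M,Q}.
R ∉ reach(L|∅) ⇒ L ⊥ R | ∅.

Yes — L ⊥ R | ∅.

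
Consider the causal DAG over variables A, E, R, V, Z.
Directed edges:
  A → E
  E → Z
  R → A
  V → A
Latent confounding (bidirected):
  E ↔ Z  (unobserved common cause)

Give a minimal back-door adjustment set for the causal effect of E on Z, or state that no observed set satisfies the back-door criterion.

desc(E)\{E}={Z}; candidates ⊆ {A,R,V}.
E↔Z: latent back-door arc(s) into E.
size 0: {}; under {} E still reaches {A,R,V,Z} ∋ Z.
size 1: {A}, {R}, {V}; under {A} E still reaches {Z} ∋ Z.
size 2: {A,R}, {A,V}, {R,V}; under {A,R} E still reaches {Z} ∋ Z.
E↔Z cannot be blocked by any observed set — no back-door set.

E→Z: no observed back-door set.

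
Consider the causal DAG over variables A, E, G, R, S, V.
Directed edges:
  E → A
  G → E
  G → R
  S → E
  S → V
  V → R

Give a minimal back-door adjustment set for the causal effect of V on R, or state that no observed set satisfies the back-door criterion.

desc(V)\{V}={R}; candidates ⊆ {A,E,G,S}.
∅: V⊥R given ∅ in G with V→· removed — back-door holds.

V→R: minimal back-door set ∅.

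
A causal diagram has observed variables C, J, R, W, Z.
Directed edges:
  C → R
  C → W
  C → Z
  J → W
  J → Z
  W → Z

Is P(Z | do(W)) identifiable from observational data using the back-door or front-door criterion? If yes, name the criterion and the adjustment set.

desc(W)\{W}={Z}; candidates ⊆ {C,J,R}.
size 0: {}; under {} W still reaches {C,J,R,Z} ∋ Z.
size 1: {C}, {J}, {R}; under {C} W still reaches {J,Z} ∋ Z.
{C,J}: W⊥Z given {C,J} in G with W→· removed — back-door holds.
P(Z|do(W)) = Σ_{C,J} P(Z|W,C,J)·P(C,J).

P(Z|do(W)): backdoor, adjust for {C, J}.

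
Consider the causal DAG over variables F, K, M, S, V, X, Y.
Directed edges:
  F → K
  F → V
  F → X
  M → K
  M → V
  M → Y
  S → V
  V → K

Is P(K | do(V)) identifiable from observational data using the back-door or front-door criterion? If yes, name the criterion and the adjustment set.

P(K|do(V)): backdoor, adjust for {F, M}.

desc(V)\{V}={K}; candidates ⊆ {F,M,S,X,Y}.
size 0: {}; under {} V still reaches {F,K,M,S,X,Y} ∋ K.
size 1: {F}, {M}, {S} …(+2); under {F} V still reaches {K,M,S,Y} ∋ K.
{F,M}: V⊥K given {F,M} in G with V→· removed — back-door holds.
P(K|do(V)) = Σ_{F,M} P(K|V,F,M)·P(F,M).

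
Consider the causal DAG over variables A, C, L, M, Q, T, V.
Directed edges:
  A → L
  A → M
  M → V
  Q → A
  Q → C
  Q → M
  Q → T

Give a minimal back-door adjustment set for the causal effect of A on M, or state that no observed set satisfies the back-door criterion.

A→M: minimal back-door set {Q}.

desc(A)\{A}={L,M,V}; candidates ⊆ {C,Q,T}.
size 0: {}; under {} A still reaches {C,M,Q,T,V} ∋ M.
{Q}: A⊥M given {Q} in G with A→· removed — back-door holds.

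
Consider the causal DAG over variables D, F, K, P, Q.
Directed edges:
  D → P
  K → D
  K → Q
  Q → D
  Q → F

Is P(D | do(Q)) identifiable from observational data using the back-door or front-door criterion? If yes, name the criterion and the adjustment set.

desc(Q)\{Q}={D,F,P}; candidates ⊆ {K}.
size 0: {}; under {} Q still reaches {D,K,P} ∋ D.
{K}: Q⊥D given {K} in G with Q→· removed — back-door holds.
P(D|do(Q)) = Σ_{K} P(D|Q,K)·P(K).

P(D|do(Q)): backdoor, adjust for {K}.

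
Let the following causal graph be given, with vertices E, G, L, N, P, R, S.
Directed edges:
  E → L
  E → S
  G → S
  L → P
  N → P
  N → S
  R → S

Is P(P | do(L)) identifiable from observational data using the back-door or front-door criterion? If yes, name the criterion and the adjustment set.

P(P|do(L)): backdoor, adjust for ∅.

desc(L)\{L}={P}; candidates ⊆ {E,G,N,R,S}.
∅: L⊥P given ∅ in G with L→· removed — back-door holds.
P(P|do(L)) = P(P|L) — no adjustment needed.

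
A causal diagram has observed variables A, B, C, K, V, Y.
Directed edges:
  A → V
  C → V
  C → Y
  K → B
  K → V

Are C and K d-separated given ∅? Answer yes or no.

Bayes-Ball from C | ∅ reaches {V,Y}.
K ∉ reach(C|∅) ⇒ C ⊥ K | ∅.

Yes — C ⊥ K | ∅.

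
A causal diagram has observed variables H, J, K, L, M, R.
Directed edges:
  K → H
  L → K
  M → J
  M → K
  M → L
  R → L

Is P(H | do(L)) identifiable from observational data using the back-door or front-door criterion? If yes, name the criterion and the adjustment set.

P(H|do(L)): backdoor, adjust for {M}.

desc(L)\{L}={H,K}; candidates ⊆ {J,M,R}.
size 0: {}; under {} L still reaches {H,J,K,M,R} ∋ H.
{M}: L⊥H given {M} in G with L→· removed — back-door holds.
P(H|do(L)) = Σ_{M} P(H|L,M)·P(M).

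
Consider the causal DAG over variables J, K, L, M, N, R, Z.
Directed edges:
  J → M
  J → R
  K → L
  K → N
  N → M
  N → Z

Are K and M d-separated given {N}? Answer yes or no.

Yes — K ⊥ M | {N}.

Bayes-Ball from K | {N} reaches {L}.
M ∉ reach(K|{N}) ⇒ K ⊥ M | {N}.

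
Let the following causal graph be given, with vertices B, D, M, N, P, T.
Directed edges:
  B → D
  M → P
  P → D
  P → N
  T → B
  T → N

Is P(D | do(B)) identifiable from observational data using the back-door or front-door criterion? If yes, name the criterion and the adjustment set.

desc(B)\{B}={D}; candidates ⊆ {M,N,P,T}.
∅: B⊥D given ∅ in G with B→· removed — back-door holds.
P(D|do(B)) = P(D|B) — no adjustment needed.

P(D|do(B)): backdoor, adjust for ∅.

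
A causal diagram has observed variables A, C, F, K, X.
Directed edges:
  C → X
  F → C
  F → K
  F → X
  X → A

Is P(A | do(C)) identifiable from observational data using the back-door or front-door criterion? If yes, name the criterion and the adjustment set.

P(A|do(C)): backdoor, adjust for {F}.

desc(C)\{C}={A,X}; candidates ⊆ {F,K}.
size 0: {}; under {} C still reaches {A,F,K,X} ∋ A.
{F}: C⊥A given {F} in G with C→· removed — back-door holds.
P(A|do(C)) = Σ_{F} P(A|C,F)·P(F).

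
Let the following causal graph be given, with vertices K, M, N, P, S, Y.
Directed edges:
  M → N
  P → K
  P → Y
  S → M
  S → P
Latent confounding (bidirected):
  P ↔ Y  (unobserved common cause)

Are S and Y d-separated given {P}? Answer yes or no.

Bayes-Ball from S | {P} reaches {M,N,Y}.
Y ∈ reach(S|{P}) ⇒ S ⊥̸ Y | {P}.

No — S and Y are d-connected given {P}.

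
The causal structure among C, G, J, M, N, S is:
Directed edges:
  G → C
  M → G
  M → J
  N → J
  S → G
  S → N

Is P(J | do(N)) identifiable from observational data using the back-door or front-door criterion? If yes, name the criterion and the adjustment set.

desc(N)\{N}={J}; candidates ⊆ {C,G,M,S}.
∅: N⊥J given ∅ in G with N→· removed — back-door holds.
P(J|do(N)) = P(J|N) — no adjustment needed.

P(J|do(N)): backdoor, adjust for ∅.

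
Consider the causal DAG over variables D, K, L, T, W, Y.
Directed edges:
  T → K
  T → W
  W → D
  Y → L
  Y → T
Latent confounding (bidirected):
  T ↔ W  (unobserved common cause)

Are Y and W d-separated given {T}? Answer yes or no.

Bayes-Ball from Y | {T} reaches {D,L,W}.
W ∈ reach(Y|{T}) ⇒ Y ⊥̸ W | {T}.

No — Y and W are d-connected given {T}.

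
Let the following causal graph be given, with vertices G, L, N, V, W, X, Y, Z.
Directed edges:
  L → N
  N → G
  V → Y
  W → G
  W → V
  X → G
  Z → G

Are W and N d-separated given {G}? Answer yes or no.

No — W and N are d-connected given {G}.

Bayes-Ball from W | {G} reaches {L,N,V,X,Y,Z}.
N ∈ reach(W|{G}) ⇒ W ⊥̸ N | {G}.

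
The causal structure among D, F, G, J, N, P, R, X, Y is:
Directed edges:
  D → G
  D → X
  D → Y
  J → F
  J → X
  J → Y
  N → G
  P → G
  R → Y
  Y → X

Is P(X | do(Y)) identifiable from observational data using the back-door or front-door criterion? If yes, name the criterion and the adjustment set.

P(X|do(Y)): backdoor, adjust for {D, J}.

desc(Y)\{Y}={X}; candidates ⊆ {D,F,G,J,N,P,R}.
size 0: {}; under {} Y still reaches {D,F,G,J,R,X} ∋ X.
size 1: {D}, {F}, {G} …(+4); under {D} Y still reaches {F,J,R,X} ∋ X.
{D,J}: Y⊥X given {D,J} in G with Y→· removed — back-door holds.
P(X|do(Y)) = Σ_{D,J} P(X|Y,D,J)·P(D,J).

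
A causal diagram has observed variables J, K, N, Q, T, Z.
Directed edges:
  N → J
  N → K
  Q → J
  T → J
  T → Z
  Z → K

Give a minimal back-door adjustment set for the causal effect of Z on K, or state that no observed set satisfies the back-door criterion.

desc(Z)\{Z}={K}; candidates ⊆ {J,N,Q,T}.
∅: Z⊥K given ∅ in G with Z→· removed — back-door holds.

Z→K: minimal back-door set ∅.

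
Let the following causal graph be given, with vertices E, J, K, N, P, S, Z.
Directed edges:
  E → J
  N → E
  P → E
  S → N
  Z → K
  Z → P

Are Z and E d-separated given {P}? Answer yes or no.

Yes — Z ⊥ E | {P}.

Bayes-Ball from Z | {P} reaches {K}.
E ∉ reach(Z|{P}) ⇒ Z ⊥ E | {P}.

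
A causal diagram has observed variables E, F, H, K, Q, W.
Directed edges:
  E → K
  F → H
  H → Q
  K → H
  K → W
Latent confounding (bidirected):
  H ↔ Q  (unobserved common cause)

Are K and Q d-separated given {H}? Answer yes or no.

Bayes-Ball from K | {H} reaches {E,F,Q,W}.
Q ∈ reach(K|{H}) ⇒ K ⊥̸ Q | {H}.

No — K and Q are d-connected given {H}.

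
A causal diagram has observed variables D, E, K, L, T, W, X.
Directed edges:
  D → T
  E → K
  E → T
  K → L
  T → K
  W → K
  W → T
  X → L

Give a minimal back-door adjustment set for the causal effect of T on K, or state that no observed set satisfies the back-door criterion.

T→K: minimal back-door set {E, W}.

desc(T)\{T}={K,L}; candidates ⊆ {D,E,W,X}.
size 0: {}; under {} T still reaches {D,E,K,L,W} ∋ K.
size 1: {D}, {E}, {W} …(+1); under {D} T still reaches {E,K,L,W} ∋ K.
{E,W}: T⊥K given {E,W} in G with T→· removed — back-door holds.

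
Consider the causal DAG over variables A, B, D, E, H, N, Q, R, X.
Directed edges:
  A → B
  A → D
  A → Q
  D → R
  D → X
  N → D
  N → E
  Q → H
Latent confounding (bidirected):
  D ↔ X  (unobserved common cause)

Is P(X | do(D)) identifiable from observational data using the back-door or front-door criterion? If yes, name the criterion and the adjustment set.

desc(D)\{D}={R,X}; candidates ⊆ {A,B,E,H,N,Q}.
D↔X: latent back-door arc(s) into D.
size 0: {}; under {} D still reaches {A,B,E,H,N,Q,X} ∋ X.
size 1: {A}, {B}, {E} …(+3); under {A} D still reaches {E,N,X} ∋ X.
size 2: {A,B}, {A,E}, {A,H} …(+12); under {A,B} D still reaches {E,N,X} ∋ X.
D↔X cannot be blocked by any observed set — no back-door set.
No mediator lies on a directed D→…→X path.
Neither criterion identifies P(X|do(D)) in this graph.

P(X|do(D)): not identifiable (no BD/FD set).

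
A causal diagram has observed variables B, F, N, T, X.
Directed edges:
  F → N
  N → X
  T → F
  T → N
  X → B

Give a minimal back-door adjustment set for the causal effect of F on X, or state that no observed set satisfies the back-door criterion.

desc(F)\{F}={B,N,X}; candidates ⊆ {T}.
size 0: {}; under {} F still reaches {B,N,T,X} ∋ X.
{T}: F⊥X given {T} in G with F→· removed — back-door holds.

F→X: minimal back-door set {T}.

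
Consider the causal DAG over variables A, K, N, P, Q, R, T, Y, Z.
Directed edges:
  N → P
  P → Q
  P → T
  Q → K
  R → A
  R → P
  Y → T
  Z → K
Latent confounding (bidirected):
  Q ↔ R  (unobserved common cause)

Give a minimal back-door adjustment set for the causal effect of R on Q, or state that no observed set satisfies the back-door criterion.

R→Q: no observed back-door set.

desc(R)\{R}={A,K,P,Q,T}; candidates ⊆ {N,Y,Z}.
R↔Q: latent back-door arc(s) into R.
size 0: {}; under {} R still reaches {K,Q} ∋ Q.
size 1: {N}, {Y}, {Z}; under {N} R still reaches {K,Q} ∋ Q.
size 2: {N,Y}, {N,Z}, {Y,Z}; under {N,Y} R still reaches {K,Q} ∋ Q.
R↔Q cannot be blocked by any observed set — no back-door set.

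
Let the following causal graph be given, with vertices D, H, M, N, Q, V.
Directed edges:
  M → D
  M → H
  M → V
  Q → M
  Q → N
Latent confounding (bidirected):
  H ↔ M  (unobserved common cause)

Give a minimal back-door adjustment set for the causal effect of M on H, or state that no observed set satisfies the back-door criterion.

desc(M)\{M}={D,H,V}; candidates ⊆ {N,Q}.
M↔H: latent back-door arc(s) into M.
size 0: {}; under {} M still reaches {H,N,Q} ∋ H.
size 1: {N}, {Q}; under {N} M still reaches {H,Q} ∋ H.
size 2: {N,Q}; under {N,Q} M still reaches {H} ∋ H.
M↔H cannot be blocked by any observed set — no back-door set.

M→H: no observed back-door set.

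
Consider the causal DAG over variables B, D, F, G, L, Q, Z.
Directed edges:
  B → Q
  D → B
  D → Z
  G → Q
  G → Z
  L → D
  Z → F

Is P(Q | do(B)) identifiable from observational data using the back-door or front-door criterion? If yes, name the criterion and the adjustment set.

desc(B)\{B}={Q}; candidates ⊆ {D,F,G,L,Z}.
∅: B⊥Q given ∅ in G with B→· removed — back-door holds.
P(Q|do(B)) = P(Q|B) — no adjustment needed.

P(Q|do(B)): backdoor, adjust for ∅.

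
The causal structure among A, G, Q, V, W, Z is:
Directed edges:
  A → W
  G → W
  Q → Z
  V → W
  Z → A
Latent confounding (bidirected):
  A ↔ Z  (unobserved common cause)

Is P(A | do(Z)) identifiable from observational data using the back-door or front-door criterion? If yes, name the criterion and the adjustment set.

P(A|do(Z)): not identifiable (no BD/FD set).

desc(Z)\{Z}={A,W}; candidates ⊆ {G,Q,V}.
Z↔A: latent back-door arc(s) into Z.
size 0: {}; under {} Z still reaches {A,Q,W} ∋ A.
size 1: {G}, {Q}, {V}; under {G} Z still reaches {A,Q,W} ∋ A.
size 2: {G,Q}, {G,V}, {Q,V}; under {G,Q} Z still reaches {A,W} ∋ A.
Z↔A cannot be blocked by any observed set — no back-door set.
No mediator lies on a directed Z→…→A path.
Neither criterion identifies P(A|do(Z)) in this graph.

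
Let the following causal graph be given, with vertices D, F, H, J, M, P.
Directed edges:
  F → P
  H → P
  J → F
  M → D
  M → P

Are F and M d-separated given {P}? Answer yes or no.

Bayes-Ball from F | {P} reaches {D,H,J,M}.
M ∈ reach(F|{P}) ⇒ F ⊥̸ M | {P}.

No — F and M are d-connected given {P}.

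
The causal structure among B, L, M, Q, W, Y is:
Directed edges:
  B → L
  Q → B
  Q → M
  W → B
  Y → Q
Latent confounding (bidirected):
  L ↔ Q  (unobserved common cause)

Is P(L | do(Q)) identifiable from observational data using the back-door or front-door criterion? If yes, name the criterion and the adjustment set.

desc(Q)\{Q}={B,L,M}; candidates ⊆ {W,Y}.
Q↔L: latent back-door arc(s) into Q.
size 0: {}; under {} Q still reaches {L,Y} ∋ L.
size 1: {W}, {Y}; under {W} Q still reaches {L,Y} ∋ L.
size 2: {W,Y}; under {W,Y} Q still reaches {L} ∋ L.
Q↔L cannot be blocked by any observed set — no back-door set.
{B}: (i) intercepts every directed Q→L path; (ii) no back-door Q→{B}; (iii) {Q} blocks every back-door {B}→L. Front-door holds.
P(L|do(Q)) = Σ_{B} P(B|Q) Σ_{Q'} P(L|B,Q')P(Q').

P(L|do(Q)): frontdoor, adjust for {B}.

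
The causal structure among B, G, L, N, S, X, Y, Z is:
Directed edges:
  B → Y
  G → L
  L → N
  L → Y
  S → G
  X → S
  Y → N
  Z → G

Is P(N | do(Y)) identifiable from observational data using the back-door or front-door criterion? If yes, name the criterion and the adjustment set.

desc(Y)\{Y}={N}; candidates ⊆ {B,G,L,S,X,Z}.
size 0: {}; under {} Y still reaches {B,G,L,N,S,X,Z} ∋ N.
{L}: Y⊥N given {L} in G with Y→· removed — back-door holds.
P(N|do(Y)) = Σ_{L} P(N|Y,L)·P(L).

P(N|do(Y)): backdoor, adjust for {L}.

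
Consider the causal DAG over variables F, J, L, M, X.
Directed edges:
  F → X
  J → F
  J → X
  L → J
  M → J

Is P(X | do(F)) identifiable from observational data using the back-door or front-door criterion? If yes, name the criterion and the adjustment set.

P(X|do(F)): backdoor, adjust for {J}.

desc(F)\{F}={X}; candidates ⊆ {J,L,M}.
size 0: {}; under {} F still reaches {J,L,M,X} ∋ X.
{J}: F⊥X given {J} in G with F→· removed — back-door holds.
P(X|do(F)) = Σ_{J} P(X|F,J)·P(J).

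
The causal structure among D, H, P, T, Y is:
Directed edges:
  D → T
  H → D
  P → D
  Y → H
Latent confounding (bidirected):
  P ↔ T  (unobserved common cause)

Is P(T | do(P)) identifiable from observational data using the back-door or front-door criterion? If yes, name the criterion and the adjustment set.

P(T|do(P)): frontdoor, adjust for {D}.

desc(P)\{P}={D,T}; candidates ⊆ {H,Y}.
P↔T: latent back-door arc(s) into P.
size 0: {}; under {} P still reaches {T} ∋ T.
size 1: {H}, {Y}; under {H} P still reaches {T} ∋ T.
size 2: {H,Y}; under {H,Y} P still reaches {T} ∋ T.
P↔T cannot be blocked by any observed set — no back-door set.
{D}: (i) intercepts every directed P→T path; (ii) no back-door P→{D}; (iii) {P} blocks every back-door {D}→T. Front-door holds.
P(T|do(P)) = Σ_{D} P(D|P) Σ_{P'} P(T|D,P')P(P').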